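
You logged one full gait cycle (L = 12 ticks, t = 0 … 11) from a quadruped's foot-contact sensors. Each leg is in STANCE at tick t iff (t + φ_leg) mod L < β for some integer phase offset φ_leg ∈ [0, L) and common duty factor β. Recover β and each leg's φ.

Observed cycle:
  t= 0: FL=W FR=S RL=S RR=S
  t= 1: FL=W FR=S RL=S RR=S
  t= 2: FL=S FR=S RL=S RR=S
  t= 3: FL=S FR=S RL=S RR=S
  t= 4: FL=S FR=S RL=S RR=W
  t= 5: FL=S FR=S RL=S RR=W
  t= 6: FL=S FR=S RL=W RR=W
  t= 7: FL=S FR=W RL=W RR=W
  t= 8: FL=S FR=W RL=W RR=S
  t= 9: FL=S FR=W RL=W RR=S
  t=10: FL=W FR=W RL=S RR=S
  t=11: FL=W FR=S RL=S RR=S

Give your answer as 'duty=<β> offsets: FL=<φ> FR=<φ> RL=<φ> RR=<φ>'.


duty β = stance ticks per leg = 8
FL: stance ticks = 8; W→S at t=2 → φ=10
FR: stance ticks = 8; W→S at t=11 → φ=1
RL: stance ticks = 8; W→S at t=10 → φ=2
RR: stance ticks = 8; W→S at t=8 → φ=4

duty=8 offsets: FL=10 FR=1 RL=2 RR=4


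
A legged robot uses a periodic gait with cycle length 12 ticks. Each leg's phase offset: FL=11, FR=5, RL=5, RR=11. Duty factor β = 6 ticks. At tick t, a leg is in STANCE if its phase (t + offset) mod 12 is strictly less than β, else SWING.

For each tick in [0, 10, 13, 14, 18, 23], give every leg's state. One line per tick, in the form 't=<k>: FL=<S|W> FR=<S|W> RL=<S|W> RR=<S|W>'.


t=0: phase=(11,5,5,11) vs β=6 → FL=W FR=S RL=S RR=W
t=10: phase=(9,3,3,9) vs β=6 → FL=W FR=S RL=S RR=W
t=13: phase=(0,6,6,0) vs β=6 → FL=S FR=W RL=W RR=S
t=14: phase=(1,7,7,1) vs β=6 → FL=S FR=W RL=W RR=S
t=18: phase=(5,11,11,5) vs β=6 → FL=S FR=W RL=W RR=S
t=23: phase=(10,4,4,10) vs β=6 → FL=W FR=S RL=S RR=W

t=0: FL=W FR=S RL=S RR=W
t=10: FL=W FR=S RL=S RR=W
t=13: FL=S FR=W RL=W RR=S
t=14: FL=S FR=W RL=W RR=S
t=18: FL=S FR=W RL=W RR=S
t=23: FL=W FR=S RL=S RR=W


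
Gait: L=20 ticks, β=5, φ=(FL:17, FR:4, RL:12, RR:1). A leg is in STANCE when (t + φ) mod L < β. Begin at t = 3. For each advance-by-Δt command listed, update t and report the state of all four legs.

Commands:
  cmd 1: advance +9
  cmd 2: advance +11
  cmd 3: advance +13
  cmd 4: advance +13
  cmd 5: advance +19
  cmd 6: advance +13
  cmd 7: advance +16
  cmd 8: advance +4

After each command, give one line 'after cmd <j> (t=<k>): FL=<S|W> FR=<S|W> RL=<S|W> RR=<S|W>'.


after cmd 1 (t=12): FL=W FR=W RL=S RR=W
after cmd 2 (t=23): FL=S FR=W RL=W RR=S
after cmd 3 (t=36): FL=W FR=S RL=W RR=W
after cmd 4 (t=49): FL=W FR=W RL=S RR=W
after cmd 5 (t=68): FL=W FR=W RL=S RR=W
after cmd 6 (t=81): FL=W FR=W RL=W RR=S
after cmd 7 (t=97): FL=W FR=S RL=W RR=W
after cmd 8 (t=101): FL=W FR=W RL=W RR=S

start t=3: FL=S FR=W RL=W RR=S
cmd 1: advance +9 → t=12, phase=(9,16,4,13) → FL=W FR=W RL=S RR=W
cmd 2: advance +11 → t=23, phase=(0,7,15,4) → FL=S FR=W RL=W RR=S
cmd 3: advance +13 → t=36, phase=(13,0,8,17) → FL=W FR=S RL=W RR=W
cmd 4: advance +13 → t=49, phase=(6,13,1,10) → FL=W FR=W RL=S RR=W
cmd 5: advance +19 → t=68, phase=(5,12,0,9) → FL=W FR=W RL=S RR=W
cmd 6: advance +13 → t=81, phase=(18,5,13,2) → FL=W FR=W RL=W RR=S
cmd 7: advance +16 → t=97, phase=(14,1,9,18) → FL=W FR=S RL=W RR=W
cmd 8: advance +4 → t=101, phase=(18,5,13,2) → FL=W FR=W RL=W RR=S


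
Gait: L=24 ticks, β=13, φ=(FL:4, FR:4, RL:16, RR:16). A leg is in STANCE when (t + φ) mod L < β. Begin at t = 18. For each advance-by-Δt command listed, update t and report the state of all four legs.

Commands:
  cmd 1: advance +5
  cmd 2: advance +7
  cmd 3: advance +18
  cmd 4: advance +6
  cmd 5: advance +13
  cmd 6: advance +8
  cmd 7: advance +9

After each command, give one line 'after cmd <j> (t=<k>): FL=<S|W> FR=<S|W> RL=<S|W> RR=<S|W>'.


after cmd 1 (t=23): FL=S FR=S RL=W RR=W
after cmd 2 (t=30): FL=S FR=S RL=W RR=W
after cmd 3 (t=48): FL=S FR=S RL=W RR=W
after cmd 4 (t=54): FL=S FR=S RL=W RR=W
after cmd 5 (t=67): FL=W FR=W RL=S RR=S
after cmd 6 (t=75): FL=S FR=S RL=W RR=W
after cmd 7 (t=84): FL=W FR=W RL=S RR=S

start t=18: FL=W FR=W RL=S RR=S
cmd 1: advance +5 → t=23, phase=(3,3,15,15) → FL=S FR=S RL=W RR=W
cmd 2: advance +7 → t=30, phase=(10,10,22,22) → FL=S FR=S RL=W RR=W
cmd 3: advance +18 → t=48, phase=(4,4,16,16) → FL=S FR=S RL=W RR=W
cmd 4: advance +6 → t=54, phase=(10,10,22,22) → FL=S FR=S RL=W RR=W
cmd 5: advance +13 → t=67, phase=(23,23,11,11) → FL=W FR=W RL=S RR=S
cmd 6: advance +8 → t=75, phase=(7,7,19,19) → FL=S FR=S RL=W RR=W
cmd 7: advance +9 → t=84, phase=(16,16,4,4) → FL=W FR=W RL=S RR=S


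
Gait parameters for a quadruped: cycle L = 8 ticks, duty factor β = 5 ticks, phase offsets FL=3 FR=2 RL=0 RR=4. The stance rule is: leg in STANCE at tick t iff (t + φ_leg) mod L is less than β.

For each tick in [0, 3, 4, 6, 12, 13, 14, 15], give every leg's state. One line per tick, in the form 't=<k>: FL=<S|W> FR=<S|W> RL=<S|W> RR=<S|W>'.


t=0: phase=(3,2,0,4) vs β=5 → FL=S FR=S RL=S RR=S
t=3: phase=(6,5,3,7) vs β=5 → FL=W FR=W RL=S RR=W
t=4: phase=(7,6,4,0) vs β=5 → FL=W FR=W RL=S RR=S
t=6: phase=(1,0,6,2) vs β=5 → FL=S FR=S RL=W RR=S
t=12: phase=(7,6,4,0) vs β=5 → FL=W FR=W RL=S RR=S
t=13: phase=(0,7,5,1) vs β=5 → FL=S FR=W RL=W RR=S
t=14: phase=(1,0,6,2) vs β=5 → FL=S FR=S RL=W RR=S
t=15: phase=(2,1,7,3) vs β=5 → FL=S FR=S RL=W RR=S

t=0: FL=S FR=S RL=S RR=S
t=3: FL=W FR=W RL=S RR=W
t=4: FL=W FR=W RL=S RR=S
t=6: FL=S FR=S RL=W RR=S
t=12: FL=W FR=W RL=S RR=S
t=13: FL=S FR=W RL=W RR=S
t=14: FL=S FR=S RL=W RR=S
t=15: FL=S FR=S RL=W RR=S


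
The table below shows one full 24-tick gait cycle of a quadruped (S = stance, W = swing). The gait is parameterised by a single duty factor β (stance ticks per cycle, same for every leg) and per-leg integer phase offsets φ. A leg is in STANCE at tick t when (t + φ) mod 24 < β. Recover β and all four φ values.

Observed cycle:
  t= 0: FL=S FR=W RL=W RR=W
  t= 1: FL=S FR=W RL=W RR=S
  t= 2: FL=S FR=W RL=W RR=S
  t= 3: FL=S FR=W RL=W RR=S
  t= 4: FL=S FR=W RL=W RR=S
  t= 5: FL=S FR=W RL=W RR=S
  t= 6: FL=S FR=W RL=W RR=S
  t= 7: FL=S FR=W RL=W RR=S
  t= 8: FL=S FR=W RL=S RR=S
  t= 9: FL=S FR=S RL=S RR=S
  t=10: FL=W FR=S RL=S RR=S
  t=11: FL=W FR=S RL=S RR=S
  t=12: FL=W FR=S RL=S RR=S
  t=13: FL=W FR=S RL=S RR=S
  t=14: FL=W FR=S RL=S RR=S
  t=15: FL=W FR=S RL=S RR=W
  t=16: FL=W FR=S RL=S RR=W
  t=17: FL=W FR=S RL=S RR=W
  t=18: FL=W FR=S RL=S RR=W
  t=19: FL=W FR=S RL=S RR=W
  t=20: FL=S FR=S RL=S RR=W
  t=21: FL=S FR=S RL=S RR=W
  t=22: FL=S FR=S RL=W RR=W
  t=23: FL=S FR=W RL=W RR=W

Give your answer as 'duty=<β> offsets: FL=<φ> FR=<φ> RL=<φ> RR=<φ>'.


duty=14 offsets: FL=4 FR=15 RL=16 RR=23

duty β = stance ticks per leg = 14
FL: stance ticks = 14; W→S at t=20 → φ=4
FR: stance ticks = 14; W→S at t=9 → φ=15
RL: stance ticks = 14; W→S at t=8 → φ=16
RR: stance ticks = 14; W→S at t=1 → φ=23


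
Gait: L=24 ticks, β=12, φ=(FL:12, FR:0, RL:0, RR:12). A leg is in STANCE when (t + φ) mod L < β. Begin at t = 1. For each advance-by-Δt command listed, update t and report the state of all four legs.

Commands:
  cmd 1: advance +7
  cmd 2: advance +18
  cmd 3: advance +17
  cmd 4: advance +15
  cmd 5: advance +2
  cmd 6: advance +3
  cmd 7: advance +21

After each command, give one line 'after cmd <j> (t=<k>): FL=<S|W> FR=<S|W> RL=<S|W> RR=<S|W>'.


after cmd 1 (t=8): FL=W FR=S RL=S RR=W
after cmd 2 (t=26): FL=W FR=S RL=S RR=W
after cmd 3 (t=43): FL=S FR=W RL=W RR=S
after cmd 4 (t=58): FL=W FR=S RL=S RR=W
after cmd 5 (t=60): FL=S FR=W RL=W RR=S
after cmd 6 (t=63): FL=S FR=W RL=W RR=S
after cmd 7 (t=84): FL=S FR=W RL=W RR=S

start t=1: FL=W FR=S RL=S RR=W
cmd 1: advance +7 → t=8, phase=(20,8,8,20) → FL=W FR=S RL=S RR=W
cmd 2: advance +18 → t=26, phase=(14,2,2,14) → FL=W FR=S RL=S RR=W
cmd 3: advance +17 → t=43, phase=(7,19,19,7) → FL=S FR=W RL=W RR=S
cmd 4: advance +15 → t=58, phase=(22,10,10,22) → FL=W FR=S RL=S RR=W
cmd 5: advance +2 → t=60, phase=(0,12,12,0) → FL=S FR=W RL=W RR=S
cmd 6: advance +3 → t=63, phase=(3,15,15,3) → FL=S FR=W RL=W RR=S
cmd 7: advance +21 → t=84, phase=(0,12,12,0) → FL=S FR=W RL=W RR=S


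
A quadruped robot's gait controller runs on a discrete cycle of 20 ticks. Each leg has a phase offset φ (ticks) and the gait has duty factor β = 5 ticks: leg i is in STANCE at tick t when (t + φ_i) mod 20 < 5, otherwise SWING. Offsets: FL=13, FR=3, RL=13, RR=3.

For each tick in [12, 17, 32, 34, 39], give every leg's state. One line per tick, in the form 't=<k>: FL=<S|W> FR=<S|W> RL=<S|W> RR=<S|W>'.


t=12: phase=(5,15,5,15) vs β=5 → FL=W FR=W RL=W RR=W
t=17: phase=(10,0,10,0) vs β=5 → FL=W FR=S RL=W RR=S
t=32: phase=(5,15,5,15) vs β=5 → FL=W FR=W RL=W RR=W
t=34: phase=(7,17,7,17) vs β=5 → FL=W FR=W RL=W RR=W
t=39: phase=(12,2,12,2) vs β=5 → FL=W FR=S RL=W RR=S

t=12: FL=W FR=W RL=W RR=W
t=17: FL=W FR=S RL=W RR=S
t=32: FL=W FR=W RL=W RR=W
t=34: FL=W FR=W RL=W RR=W
t=39: FL=W FR=S RL=W RR=S


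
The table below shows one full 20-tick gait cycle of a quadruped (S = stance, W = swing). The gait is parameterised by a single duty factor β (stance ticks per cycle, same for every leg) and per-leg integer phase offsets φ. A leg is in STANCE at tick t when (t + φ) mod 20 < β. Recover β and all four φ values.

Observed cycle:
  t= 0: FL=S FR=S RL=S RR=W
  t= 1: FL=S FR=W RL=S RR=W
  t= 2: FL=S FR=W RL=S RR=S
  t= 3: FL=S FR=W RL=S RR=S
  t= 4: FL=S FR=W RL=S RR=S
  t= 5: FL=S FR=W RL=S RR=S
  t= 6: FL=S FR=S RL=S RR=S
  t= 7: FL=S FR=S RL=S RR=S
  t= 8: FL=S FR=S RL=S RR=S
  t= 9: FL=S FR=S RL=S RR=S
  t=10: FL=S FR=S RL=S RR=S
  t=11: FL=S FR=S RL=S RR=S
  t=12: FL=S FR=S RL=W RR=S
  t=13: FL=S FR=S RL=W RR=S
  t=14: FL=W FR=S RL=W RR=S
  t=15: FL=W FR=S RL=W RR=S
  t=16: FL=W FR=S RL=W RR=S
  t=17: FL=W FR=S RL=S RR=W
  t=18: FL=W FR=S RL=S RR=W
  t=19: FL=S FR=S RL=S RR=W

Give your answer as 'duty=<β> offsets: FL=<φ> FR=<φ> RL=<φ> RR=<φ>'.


duty=15 offsets: FL=1 FR=14 RL=3 RR=18

duty β = stance ticks per leg = 15
FL: stance ticks = 15; W→S at t=19 → φ=1
FR: stance ticks = 15; W→S at t=6 → φ=14
RL: stance ticks = 15; W→S at t=17 → φ=3
RR: stance ticks = 15; W→S at t=2 → φ=18


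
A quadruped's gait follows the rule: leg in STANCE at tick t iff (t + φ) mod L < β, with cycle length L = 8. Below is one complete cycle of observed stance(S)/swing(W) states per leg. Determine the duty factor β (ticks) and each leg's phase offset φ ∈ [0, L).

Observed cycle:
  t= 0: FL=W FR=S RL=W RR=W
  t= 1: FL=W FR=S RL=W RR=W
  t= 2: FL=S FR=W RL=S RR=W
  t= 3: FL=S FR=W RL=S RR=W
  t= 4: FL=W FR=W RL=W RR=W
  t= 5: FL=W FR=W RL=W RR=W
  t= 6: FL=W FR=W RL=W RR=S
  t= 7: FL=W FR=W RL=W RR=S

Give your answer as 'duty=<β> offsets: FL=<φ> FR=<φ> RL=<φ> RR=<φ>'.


duty=2 offsets: FL=6 FR=0 RL=6 RR=2

duty β = stance ticks per leg = 2
FL: stance ticks = 2; W→S at t=2 → φ=6
FR: stance ticks = 2; W→S at t=0 → φ=0
RL: stance ticks = 2; W→S at t=2 → φ=6
RR: stance ticks = 2; W→S at t=6 → φ=2


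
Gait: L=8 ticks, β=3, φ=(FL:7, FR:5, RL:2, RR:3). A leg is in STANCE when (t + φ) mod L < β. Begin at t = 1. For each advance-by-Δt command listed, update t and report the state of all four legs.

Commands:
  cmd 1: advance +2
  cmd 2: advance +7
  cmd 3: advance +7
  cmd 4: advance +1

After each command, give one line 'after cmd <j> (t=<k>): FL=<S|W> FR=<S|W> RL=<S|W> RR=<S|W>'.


after cmd 1 (t=3): FL=S FR=S RL=W RR=W
after cmd 2 (t=10): FL=S FR=W RL=W RR=W
after cmd 3 (t=17): FL=S FR=W RL=W RR=W
after cmd 4 (t=18): FL=S FR=W RL=W RR=W

start t=1: FL=S FR=W RL=W RR=W
cmd 1: advance +2 → t=3, phase=(2,0,5,6) → FL=S FR=S RL=W RR=W
cmd 2: advance +7 → t=10, phase=(1,7,4,5) → FL=S FR=W RL=W RR=W
cmd 3: advance +7 → t=17, phase=(0,6,3,4) → FL=S FR=W RL=W RR=W
cmd 4: advance +1 → t=18, phase=(1,7,4,5) → FL=S FR=W RL=W RR=W


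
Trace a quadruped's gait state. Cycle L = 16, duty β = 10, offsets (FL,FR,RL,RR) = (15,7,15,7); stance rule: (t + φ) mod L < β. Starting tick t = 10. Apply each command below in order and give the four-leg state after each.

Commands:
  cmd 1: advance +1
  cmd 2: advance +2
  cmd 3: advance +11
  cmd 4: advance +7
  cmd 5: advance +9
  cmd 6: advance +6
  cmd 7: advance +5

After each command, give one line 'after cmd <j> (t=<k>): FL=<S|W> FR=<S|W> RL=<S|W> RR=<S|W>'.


start t=10: FL=S FR=S RL=S RR=S
cmd 1: advance +1 → t=11, phase=(10,2,10,2) → FL=W FR=S RL=W RR=S
cmd 2: advance +2 → t=13, phase=(12,4,12,4) → FL=W FR=S RL=W RR=S
cmd 3: advance +11 → t=24, phase=(7,15,7,15) → FL=S FR=W RL=S RR=W
cmd 4: advance +7 → t=31, phase=(14,6,14,6) → FL=W FR=S RL=W RR=S
cmd 5: advance +9 → t=40, phase=(7,15,7,15) → FL=S FR=W RL=S RR=W
cmd 6: advance +6 → t=46, phase=(13,5,13,5) → FL=W FR=S RL=W RR=S
cmd 7: advance +5 → t=51, phase=(2,10,2,10) → FL=S FR=W RL=S RR=W

after cmd 1 (t=11): FL=W FR=S RL=W RR=S
after cmd 2 (t=13): FL=W FR=S RL=W RR=S
after cmd 3 (t=24): FL=S FR=W RL=S RR=W
after cmd 4 (t=31): FL=W FR=S RL=W RR=S
after cmd 5 (t=40): FL=S FR=W RL=S RR=W
after cmd 6 (t=46): FL=W FR=S RL=W RR=S
after cmd 7 (t=51): FL=S FR=W RL=S RR=W


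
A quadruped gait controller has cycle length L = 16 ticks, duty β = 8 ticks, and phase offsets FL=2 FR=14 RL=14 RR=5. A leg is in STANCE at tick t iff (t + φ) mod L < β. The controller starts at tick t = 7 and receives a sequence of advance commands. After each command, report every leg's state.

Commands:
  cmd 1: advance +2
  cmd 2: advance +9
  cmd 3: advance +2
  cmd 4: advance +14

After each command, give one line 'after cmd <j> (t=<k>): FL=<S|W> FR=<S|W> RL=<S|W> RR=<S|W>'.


start t=7: FL=W FR=S RL=S RR=W
cmd 1: advance +2 → t=9, phase=(11,7,7,14) → FL=W FR=S RL=S RR=W
cmd 2: advance +9 → t=18, phase=(4,0,0,7) → FL=S FR=S RL=S RR=S
cmd 3: advance +2 → t=20, phase=(6,2,2,9) → FL=S FR=S RL=S RR=W
cmd 4: advance +14 → t=34, phase=(4,0,0,7) → FL=S FR=S RL=S RR=S

after cmd 1 (t=9): FL=W FR=S RL=S RR=W
after cmd 2 (t=18): FL=S FR=S RL=S RR=S
after cmd 3 (t=20): FL=S FR=S RL=S RR=W
after cmd 4 (t=34): FL=S FR=S RL=S RR=S


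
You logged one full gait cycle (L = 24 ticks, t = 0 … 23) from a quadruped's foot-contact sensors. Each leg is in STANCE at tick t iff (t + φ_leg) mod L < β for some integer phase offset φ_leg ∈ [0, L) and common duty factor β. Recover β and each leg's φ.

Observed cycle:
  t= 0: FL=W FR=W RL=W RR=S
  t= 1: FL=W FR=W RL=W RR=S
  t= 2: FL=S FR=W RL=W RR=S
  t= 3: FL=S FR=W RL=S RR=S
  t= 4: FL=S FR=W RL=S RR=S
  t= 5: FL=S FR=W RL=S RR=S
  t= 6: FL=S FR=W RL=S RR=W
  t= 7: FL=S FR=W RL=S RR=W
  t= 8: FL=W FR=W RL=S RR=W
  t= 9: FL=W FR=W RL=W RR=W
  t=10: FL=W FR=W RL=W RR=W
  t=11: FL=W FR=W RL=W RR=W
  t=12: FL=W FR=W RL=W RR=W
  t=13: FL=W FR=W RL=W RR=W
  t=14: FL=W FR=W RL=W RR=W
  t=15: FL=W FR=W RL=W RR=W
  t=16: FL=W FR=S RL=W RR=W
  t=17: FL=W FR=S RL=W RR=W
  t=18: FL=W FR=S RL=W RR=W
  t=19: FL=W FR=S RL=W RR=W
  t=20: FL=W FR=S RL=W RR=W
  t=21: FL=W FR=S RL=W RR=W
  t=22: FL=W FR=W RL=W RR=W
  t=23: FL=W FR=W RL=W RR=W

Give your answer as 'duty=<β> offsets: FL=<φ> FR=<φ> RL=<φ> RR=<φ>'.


duty β = stance ticks per leg = 6
FL: stance ticks = 6; W→S at t=2 → φ=22
FR: stance ticks = 6; W→S at t=16 → φ=8
RL: stance ticks = 6; W→S at t=3 → φ=21
RR: stance ticks = 6; W→S at t=0 → φ=0

duty=6 offsets: FL=22 FR=8 RL=21 RR=0


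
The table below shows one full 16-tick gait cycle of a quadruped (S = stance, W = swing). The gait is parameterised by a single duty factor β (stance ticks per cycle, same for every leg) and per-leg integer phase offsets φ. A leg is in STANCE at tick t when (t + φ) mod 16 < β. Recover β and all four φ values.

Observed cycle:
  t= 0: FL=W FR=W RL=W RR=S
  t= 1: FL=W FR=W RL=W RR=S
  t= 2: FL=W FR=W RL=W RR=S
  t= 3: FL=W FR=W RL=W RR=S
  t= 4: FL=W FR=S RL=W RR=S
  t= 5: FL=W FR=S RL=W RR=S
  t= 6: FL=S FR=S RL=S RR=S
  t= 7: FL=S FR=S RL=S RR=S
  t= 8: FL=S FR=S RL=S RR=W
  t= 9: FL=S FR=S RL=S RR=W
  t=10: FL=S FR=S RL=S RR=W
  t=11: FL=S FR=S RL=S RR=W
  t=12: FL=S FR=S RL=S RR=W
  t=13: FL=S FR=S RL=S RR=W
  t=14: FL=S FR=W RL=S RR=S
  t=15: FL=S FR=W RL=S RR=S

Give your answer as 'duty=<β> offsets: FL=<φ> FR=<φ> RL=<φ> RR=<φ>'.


duty β = stance ticks per leg = 10
FL: stance ticks = 10; W→S at t=6 → φ=10
FR: stance ticks = 10; W→S at t=4 → φ=12
RL: stance ticks = 10; W→S at t=6 → φ=10
RR: stance ticks = 10; W→S at t=14 → φ=2

duty=10 offsets: FL=10 FR=12 RL=10 RR=2


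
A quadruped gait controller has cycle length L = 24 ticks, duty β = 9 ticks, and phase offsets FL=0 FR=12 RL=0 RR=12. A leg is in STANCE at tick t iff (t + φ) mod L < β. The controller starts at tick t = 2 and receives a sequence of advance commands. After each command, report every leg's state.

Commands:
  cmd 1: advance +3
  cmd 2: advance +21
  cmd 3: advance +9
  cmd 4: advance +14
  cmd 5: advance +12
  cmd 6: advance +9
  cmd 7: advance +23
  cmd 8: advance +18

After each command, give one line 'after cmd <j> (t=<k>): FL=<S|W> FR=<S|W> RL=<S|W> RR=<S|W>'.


after cmd 1 (t=5): FL=S FR=W RL=S RR=W
after cmd 2 (t=26): FL=S FR=W RL=S RR=W
after cmd 3 (t=35): FL=W FR=W RL=W RR=W
after cmd 4 (t=49): FL=S FR=W RL=S RR=W
after cmd 5 (t=61): FL=W FR=S RL=W RR=S
after cmd 6 (t=70): FL=W FR=W RL=W RR=W
after cmd 7 (t=93): FL=W FR=W RL=W RR=W
after cmd 8 (t=111): FL=W FR=S RL=W RR=S

start t=2: FL=S FR=W RL=S RR=W
cmd 1: advance +3 → t=5, phase=(5,17,5,17) → FL=S FR=W RL=S RR=W
cmd 2: advance +21 → t=26, phase=(2,14,2,14) → FL=S FR=W RL=S RR=W
cmd 3: advance +9 → t=35, phase=(11,23,11,23) → FL=W FR=W RL=W RR=W
cmd 4: advance +14 → t=49, phase=(1,13,1,13) → FL=S FR=W RL=S RR=W
cmd 5: advance +12 → t=61, phase=(13,1,13,1) → FL=W FR=S RL=W RR=S
cmd 6: advance +9 → t=70, phase=(22,10,22,10) → FL=W FR=W RL=W RR=W
cmd 7: advance +23 → t=93, phase=(21,9,21,9) → FL=W FR=W RL=W RR=W
cmd 8: advance +18 → t=111, phase=(15,3,15,3) → FL=W FR=S RL=W RR=S


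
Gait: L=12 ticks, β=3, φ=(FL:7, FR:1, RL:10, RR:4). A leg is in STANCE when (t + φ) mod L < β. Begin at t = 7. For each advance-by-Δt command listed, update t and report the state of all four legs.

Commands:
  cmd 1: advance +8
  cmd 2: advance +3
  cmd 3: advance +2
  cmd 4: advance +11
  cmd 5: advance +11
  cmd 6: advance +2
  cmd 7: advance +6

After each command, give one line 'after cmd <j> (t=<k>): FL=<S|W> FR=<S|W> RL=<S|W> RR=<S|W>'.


after cmd 1 (t=15): FL=W FR=W RL=S RR=W
after cmd 2 (t=18): FL=S FR=W RL=W RR=W
after cmd 3 (t=20): FL=W FR=W RL=W RR=S
after cmd 4 (t=31): FL=S FR=W RL=W RR=W
after cmd 5 (t=42): FL=S FR=W RL=W RR=W
after cmd 6 (t=44): FL=W FR=W RL=W RR=S
after cmd 7 (t=50): FL=W FR=W RL=S RR=W

start t=7: FL=S FR=W RL=W RR=W
cmd 1: advance +8 → t=15, phase=(10,4,1,7) → FL=W FR=W RL=S RR=W
cmd 2: advance +3 → t=18, phase=(1,7,4,10) → FL=S FR=W RL=W RR=W
cmd 3: advance +2 → t=20, phase=(3,9,6,0) → FL=W FR=W RL=W RR=S
cmd 4: advance +11 → t=31, phase=(2,8,5,11) → FL=S FR=W RL=W RR=W
cmd 5: advance +11 → t=42, phase=(1,7,4,10) → FL=S FR=W RL=W RR=W
cmd 6: advance +2 → t=44, phase=(3,9,6,0) → FL=W FR=W RL=W RR=S
cmd 7: advance +6 → t=50, phase=(9,3,0,6) → FL=W FR=W RL=S RR=W


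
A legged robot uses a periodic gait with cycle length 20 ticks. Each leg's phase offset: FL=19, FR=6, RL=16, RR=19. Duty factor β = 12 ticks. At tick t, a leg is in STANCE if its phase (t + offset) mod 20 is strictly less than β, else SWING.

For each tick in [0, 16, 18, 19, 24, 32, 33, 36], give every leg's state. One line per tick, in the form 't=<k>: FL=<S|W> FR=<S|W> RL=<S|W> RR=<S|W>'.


t=0: phase=(19,6,16,19) vs β=12 → FL=W FR=S RL=W RR=W
t=16: phase=(15,2,12,15) vs β=12 → FL=W FR=S RL=W RR=W
t=18: phase=(17,4,14,17) vs β=12 → FL=W FR=S RL=W RR=W
t=19: phase=(18,5,15,18) vs β=12 → FL=W FR=S RL=W RR=W
t=24: phase=(3,10,0,3) vs β=12 → FL=S FR=S RL=S RR=S
t=32: phase=(11,18,8,11) vs β=12 → FL=S FR=W RL=S RR=S
t=33: phase=(12,19,9,12) vs β=12 → FL=W FR=W RL=S RR=W
t=36: phase=(15,2,12,15) vs β=12 → FL=W FR=S RL=W RR=W

t=0: FL=W FR=S RL=W RR=W
t=16: FL=W FR=S RL=W RR=W
t=18: FL=W FR=S RL=W RR=W
t=19: FL=W FR=S RL=W RR=W
t=24: FL=S FR=S RL=S RR=S
t=32: FL=S FR=W RL=S RR=S
t=33: FL=W FR=W RL=S RR=W
t=36: FL=W FR=S RL=W RR=W


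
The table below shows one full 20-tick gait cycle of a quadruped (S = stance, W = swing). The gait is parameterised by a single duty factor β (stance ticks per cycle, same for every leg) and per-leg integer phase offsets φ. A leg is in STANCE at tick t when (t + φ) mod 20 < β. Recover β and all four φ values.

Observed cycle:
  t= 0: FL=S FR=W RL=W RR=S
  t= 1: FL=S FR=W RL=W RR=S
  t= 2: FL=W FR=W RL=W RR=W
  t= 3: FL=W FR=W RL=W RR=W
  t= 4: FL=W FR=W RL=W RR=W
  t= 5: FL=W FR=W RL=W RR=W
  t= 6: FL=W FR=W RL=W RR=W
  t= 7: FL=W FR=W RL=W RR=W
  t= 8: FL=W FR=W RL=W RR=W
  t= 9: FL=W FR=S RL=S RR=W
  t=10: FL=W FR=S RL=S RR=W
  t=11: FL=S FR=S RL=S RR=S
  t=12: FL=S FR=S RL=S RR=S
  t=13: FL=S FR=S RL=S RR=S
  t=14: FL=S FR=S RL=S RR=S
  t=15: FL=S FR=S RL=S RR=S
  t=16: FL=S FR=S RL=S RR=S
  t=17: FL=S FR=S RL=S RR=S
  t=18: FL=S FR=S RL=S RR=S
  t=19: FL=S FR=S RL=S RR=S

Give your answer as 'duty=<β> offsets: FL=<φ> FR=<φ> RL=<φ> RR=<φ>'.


duty β = stance ticks per leg = 11
FL: stance ticks = 11; W→S at t=11 → φ=9
FR: stance ticks = 11; W→S at t=9 → φ=11
RL: stance ticks = 11; W→S at t=9 → φ=11
RR: stance ticks = 11; W→S at t=11 → φ=9

duty=11 offsets: FL=9 FR=11 RL=11 RR=9


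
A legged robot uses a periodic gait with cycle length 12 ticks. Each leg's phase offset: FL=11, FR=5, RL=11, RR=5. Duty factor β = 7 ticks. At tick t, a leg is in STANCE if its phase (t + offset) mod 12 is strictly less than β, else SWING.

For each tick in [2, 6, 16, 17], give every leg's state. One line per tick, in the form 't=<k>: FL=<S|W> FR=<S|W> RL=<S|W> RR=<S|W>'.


t=2: phase=(1,7,1,7) vs β=7 → FL=S FR=W RL=S RR=W
t=6: phase=(5,11,5,11) vs β=7 → FL=S FR=W RL=S RR=W
t=16: phase=(3,9,3,9) vs β=7 → FL=S FR=W RL=S RR=W
t=17: phase=(4,10,4,10) vs β=7 → FL=S FR=W RL=S RR=W

t=2: FL=S FR=W RL=S RR=W
t=6: FL=S FR=W RL=S RR=W
t=16: FL=S FR=W RL=S RR=W
t=17: FL=S FR=W RL=S RR=W


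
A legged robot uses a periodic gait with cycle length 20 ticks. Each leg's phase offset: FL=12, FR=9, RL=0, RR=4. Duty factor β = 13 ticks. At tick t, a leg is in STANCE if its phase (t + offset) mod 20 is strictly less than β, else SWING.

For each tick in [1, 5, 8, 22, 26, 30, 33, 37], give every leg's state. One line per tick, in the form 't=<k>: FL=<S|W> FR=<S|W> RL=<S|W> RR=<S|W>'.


t=1: FL=W FR=S RL=S RR=S
t=5: FL=W FR=W RL=S RR=S
t=8: FL=S FR=W RL=S RR=S
t=22: FL=W FR=S RL=S RR=S
t=26: FL=W FR=W RL=S RR=S
t=30: FL=S FR=W RL=S RR=W
t=33: FL=S FR=S RL=W RR=W
t=37: FL=S FR=S RL=W RR=S

t=1: phase=(13,10,1,5) vs β=13 → FL=W FR=S RL=S RR=S
t=5: phase=(17,14,5,9) vs β=13 → FL=W FR=W RL=S RR=S
t=8: phase=(0,17,8,12) vs β=13 → FL=S FR=W RL=S RR=S
t=22: phase=(14,11,2,6) vs β=13 → FL=W FR=S RL=S RR=S
t=26: phase=(18,15,6,10) vs β=13 → FL=W FR=W RL=S RR=S
t=30: phase=(2,19,10,14) vs β=13 → FL=S FR=W RL=S RR=W
t=33: phase=(5,2,13,17) vs β=13 → FL=S FR=S RL=W RR=W
t=37: phase=(9,6,17,1) vs β=13 → FL=S FR=S RL=W RR=S


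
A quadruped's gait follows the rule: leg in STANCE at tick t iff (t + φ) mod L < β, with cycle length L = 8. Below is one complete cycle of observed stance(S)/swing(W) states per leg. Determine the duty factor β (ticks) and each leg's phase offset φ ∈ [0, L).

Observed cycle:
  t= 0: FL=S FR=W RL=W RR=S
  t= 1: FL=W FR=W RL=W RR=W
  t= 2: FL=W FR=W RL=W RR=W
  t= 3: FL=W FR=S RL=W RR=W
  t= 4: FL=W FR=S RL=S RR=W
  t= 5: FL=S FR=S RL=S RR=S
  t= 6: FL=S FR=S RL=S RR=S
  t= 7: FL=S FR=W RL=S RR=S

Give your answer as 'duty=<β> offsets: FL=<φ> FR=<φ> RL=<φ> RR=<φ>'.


duty β = stance ticks per leg = 4
FL: stance ticks = 4; W→S at t=5 → φ=3
FR: stance ticks = 4; W→S at t=3 → φ=5
RL: stance ticks = 4; W→S at t=4 → φ=4
RR: stance ticks = 4; W→S at t=5 → φ=3

duty=4 offsets: FL=3 FR=5 RL=4 RR=3


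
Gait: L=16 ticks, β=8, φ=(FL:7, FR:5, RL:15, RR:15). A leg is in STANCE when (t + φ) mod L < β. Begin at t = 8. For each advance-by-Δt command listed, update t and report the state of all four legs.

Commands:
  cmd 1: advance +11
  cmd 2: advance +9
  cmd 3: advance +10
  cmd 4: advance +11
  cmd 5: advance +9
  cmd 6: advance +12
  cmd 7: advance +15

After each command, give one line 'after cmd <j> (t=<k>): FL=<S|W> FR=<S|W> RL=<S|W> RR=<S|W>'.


start t=8: FL=W FR=W RL=S RR=S
cmd 1: advance +11 → t=19, phase=(10,8,2,2) → FL=W FR=W RL=S RR=S
cmd 2: advance +9 → t=28, phase=(3,1,11,11) → FL=S FR=S RL=W RR=W
cmd 3: advance +10 → t=38, phase=(13,11,5,5) → FL=W FR=W RL=S RR=S
cmd 4: advance +11 → t=49, phase=(8,6,0,0) → FL=W FR=S RL=S RR=S
cmd 5: advance +9 → t=58, phase=(1,15,9,9) → FL=S FR=W RL=W RR=W
cmd 6: advance +12 → t=70, phase=(13,11,5,5) → FL=W FR=W RL=S RR=S
cmd 7: advance +15 → t=85, phase=(12,10,4,4) → FL=W FR=W RL=S RR=S

after cmd 1 (t=19): FL=W FR=W RL=S RR=S
after cmd 2 (t=28): FL=S FR=S RL=W RR=W
after cmd 3 (t=38): FL=W FR=W RL=S RR=S
after cmd 4 (t=49): FL=W FR=S RL=S RR=S
after cmd 5 (t=58): FL=S FR=W RL=W RR=W
after cmd 6 (t=70): FL=W FR=W RL=S RR=S
after cmd 7 (t=85): FL=W FR=W RL=S RR=S


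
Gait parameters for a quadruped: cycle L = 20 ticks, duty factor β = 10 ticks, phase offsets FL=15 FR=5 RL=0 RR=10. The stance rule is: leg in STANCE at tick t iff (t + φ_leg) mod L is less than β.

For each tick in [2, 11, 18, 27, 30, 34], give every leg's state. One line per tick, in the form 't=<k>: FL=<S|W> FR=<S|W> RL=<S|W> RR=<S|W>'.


t=2: FL=W FR=S RL=S RR=W
t=11: FL=S FR=W RL=W RR=S
t=18: FL=W FR=S RL=W RR=S
t=27: FL=S FR=W RL=S RR=W
t=30: FL=S FR=W RL=W RR=S
t=34: FL=S FR=W RL=W RR=S

t=2: phase=(17,7,2,12) vs β=10 → FL=W FR=S RL=S RR=W
t=11: phase=(6,16,11,1) vs β=10 → FL=S FR=W RL=W RR=S
t=18: phase=(13,3,18,8) vs β=10 → FL=W FR=S RL=W RR=S
t=27: phase=(2,12,7,17) vs β=10 → FL=S FR=W RL=S RR=W
t=30: phase=(5,15,10,0) vs β=10 → FL=S FR=W RL=W RR=S
t=34: phase=(9,19,14,4) vs β=10 → FL=S FR=W RL=W RR=S


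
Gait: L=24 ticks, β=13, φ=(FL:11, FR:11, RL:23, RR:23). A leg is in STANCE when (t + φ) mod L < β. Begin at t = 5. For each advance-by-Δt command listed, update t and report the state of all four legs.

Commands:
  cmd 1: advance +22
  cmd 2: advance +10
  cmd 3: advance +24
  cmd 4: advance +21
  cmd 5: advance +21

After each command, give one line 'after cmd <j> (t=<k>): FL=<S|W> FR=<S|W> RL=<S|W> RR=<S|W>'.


after cmd 1 (t=27): FL=W FR=W RL=S RR=S
after cmd 2 (t=37): FL=S FR=S RL=S RR=S
after cmd 3 (t=61): FL=S FR=S RL=S RR=S
after cmd 4 (t=82): FL=W FR=W RL=S RR=S
after cmd 5 (t=103): FL=W FR=W RL=S RR=S

start t=5: FL=W FR=W RL=S RR=S
cmd 1: advance +22 → t=27, phase=(14,14,2,2) → FL=W FR=W RL=S RR=S
cmd 2: advance +10 → t=37, phase=(0,0,12,12) → FL=S FR=S RL=S RR=S
cmd 3: advance +24 → t=61, phase=(0,0,12,12) → FL=S FR=S RL=S RR=S
cmd 4: advance +21 → t=82, phase=(21,21,9,9) → FL=W FR=W RL=S RR=S
cmd 5: advance +21 → t=103, phase=(18,18,6,6) → FL=W FR=W RL=S RR=S


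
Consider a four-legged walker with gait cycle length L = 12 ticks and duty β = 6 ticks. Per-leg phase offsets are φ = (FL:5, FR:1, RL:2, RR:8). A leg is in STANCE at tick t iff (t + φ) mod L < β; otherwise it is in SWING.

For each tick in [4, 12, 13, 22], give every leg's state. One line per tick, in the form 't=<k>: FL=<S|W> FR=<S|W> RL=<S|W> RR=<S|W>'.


t=4: phase=(9,5,6,0) vs β=6 → FL=W FR=S RL=W RR=S
t=12: phase=(5,1,2,8) vs β=6 → FL=S FR=S RL=S RR=W
t=13: phase=(6,2,3,9) vs β=6 → FL=W FR=S RL=S RR=W
t=22: phase=(3,11,0,6) vs β=6 → FL=S FR=W RL=S RR=W

t=4: FL=W FR=S RL=W RR=S
t=12: FL=S FR=S RL=S RR=W
t=13: FL=W FR=S RL=S RR=W
t=22: FL=S FR=W RL=S RR=W


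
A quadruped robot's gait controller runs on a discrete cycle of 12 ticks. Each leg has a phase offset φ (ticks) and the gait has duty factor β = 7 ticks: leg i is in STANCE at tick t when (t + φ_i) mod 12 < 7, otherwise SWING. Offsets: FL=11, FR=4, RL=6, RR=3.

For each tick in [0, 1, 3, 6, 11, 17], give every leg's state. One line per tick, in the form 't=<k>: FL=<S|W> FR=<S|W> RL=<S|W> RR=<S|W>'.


t=0: FL=W FR=S RL=S RR=S
t=1: FL=S FR=S RL=W RR=S
t=3: FL=S FR=W RL=W RR=S
t=6: FL=S FR=W RL=S RR=W
t=11: FL=W FR=S RL=S RR=S
t=17: FL=S FR=W RL=W RR=W

t=0: phase=(11,4,6,3) vs β=7 → FL=W FR=S RL=S RR=S
t=1: phase=(0,5,7,4) vs β=7 → FL=S FR=S RL=W RR=S
t=3: phase=(2,7,9,6) vs β=7 → FL=S FR=W RL=W RR=S
t=6: phase=(5,10,0,9) vs β=7 → FL=S FR=W RL=S RR=W
t=11: phase=(10,3,5,2) vs β=7 → FL=W FR=S RL=S RR=S
t=17: phase=(4,9,11,8) vs β=7 → FL=S FR=W RL=W RR=W


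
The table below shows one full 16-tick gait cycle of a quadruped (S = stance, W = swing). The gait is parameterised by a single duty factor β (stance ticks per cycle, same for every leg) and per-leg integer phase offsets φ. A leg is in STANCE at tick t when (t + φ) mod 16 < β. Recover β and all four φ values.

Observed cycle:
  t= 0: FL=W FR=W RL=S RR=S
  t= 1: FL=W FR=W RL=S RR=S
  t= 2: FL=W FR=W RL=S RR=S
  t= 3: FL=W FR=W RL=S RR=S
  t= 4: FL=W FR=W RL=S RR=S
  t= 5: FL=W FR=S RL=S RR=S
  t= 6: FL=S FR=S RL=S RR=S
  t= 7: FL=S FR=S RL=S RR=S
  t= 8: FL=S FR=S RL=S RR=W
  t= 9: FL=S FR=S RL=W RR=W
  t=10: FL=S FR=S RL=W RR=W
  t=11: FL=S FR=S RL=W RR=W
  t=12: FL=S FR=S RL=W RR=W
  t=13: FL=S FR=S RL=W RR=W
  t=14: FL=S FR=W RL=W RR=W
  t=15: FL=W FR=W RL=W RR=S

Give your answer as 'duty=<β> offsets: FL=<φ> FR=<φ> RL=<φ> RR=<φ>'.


duty β = stance ticks per leg = 9
FL: stance ticks = 9; W→S at t=6 → φ=10
FR: stance ticks = 9; W→S at t=5 → φ=11
RL: stance ticks = 9; W→S at t=0 → φ=0
RR: stance ticks = 9; W→S at t=15 → φ=1

duty=9 offsets: FL=10 FR=11 RL=0 RR=1


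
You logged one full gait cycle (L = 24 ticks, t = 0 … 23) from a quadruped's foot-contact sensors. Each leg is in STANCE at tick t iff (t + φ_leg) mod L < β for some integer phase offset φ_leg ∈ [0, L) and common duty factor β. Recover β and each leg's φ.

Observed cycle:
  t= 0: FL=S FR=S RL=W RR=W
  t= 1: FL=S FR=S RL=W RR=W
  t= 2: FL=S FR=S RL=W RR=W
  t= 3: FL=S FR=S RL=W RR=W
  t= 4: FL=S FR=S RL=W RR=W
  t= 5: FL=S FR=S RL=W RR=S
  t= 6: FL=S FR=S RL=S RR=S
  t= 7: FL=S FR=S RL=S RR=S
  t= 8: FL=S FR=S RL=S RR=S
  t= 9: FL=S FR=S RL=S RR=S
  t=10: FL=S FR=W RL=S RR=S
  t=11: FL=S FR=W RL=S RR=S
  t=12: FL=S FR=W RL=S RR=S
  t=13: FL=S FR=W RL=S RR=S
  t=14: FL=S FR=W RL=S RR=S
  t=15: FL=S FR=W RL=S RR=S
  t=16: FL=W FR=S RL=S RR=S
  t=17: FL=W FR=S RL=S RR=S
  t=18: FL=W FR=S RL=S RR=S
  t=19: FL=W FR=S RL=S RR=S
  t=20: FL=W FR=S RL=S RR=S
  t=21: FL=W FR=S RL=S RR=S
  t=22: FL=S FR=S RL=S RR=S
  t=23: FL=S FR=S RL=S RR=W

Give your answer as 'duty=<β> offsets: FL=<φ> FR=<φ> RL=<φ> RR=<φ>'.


duty=18 offsets: FL=2 FR=8 RL=18 RR=19

duty β = stance ticks per leg = 18
FL: stance ticks = 18; W→S at t=22 → φ=2
FR: stance ticks = 18; W→S at t=16 → φ=8
RL: stance ticks = 18; W→S at t=6 → φ=18
RR: stance ticks = 18; W→S at t=5 → φ=19


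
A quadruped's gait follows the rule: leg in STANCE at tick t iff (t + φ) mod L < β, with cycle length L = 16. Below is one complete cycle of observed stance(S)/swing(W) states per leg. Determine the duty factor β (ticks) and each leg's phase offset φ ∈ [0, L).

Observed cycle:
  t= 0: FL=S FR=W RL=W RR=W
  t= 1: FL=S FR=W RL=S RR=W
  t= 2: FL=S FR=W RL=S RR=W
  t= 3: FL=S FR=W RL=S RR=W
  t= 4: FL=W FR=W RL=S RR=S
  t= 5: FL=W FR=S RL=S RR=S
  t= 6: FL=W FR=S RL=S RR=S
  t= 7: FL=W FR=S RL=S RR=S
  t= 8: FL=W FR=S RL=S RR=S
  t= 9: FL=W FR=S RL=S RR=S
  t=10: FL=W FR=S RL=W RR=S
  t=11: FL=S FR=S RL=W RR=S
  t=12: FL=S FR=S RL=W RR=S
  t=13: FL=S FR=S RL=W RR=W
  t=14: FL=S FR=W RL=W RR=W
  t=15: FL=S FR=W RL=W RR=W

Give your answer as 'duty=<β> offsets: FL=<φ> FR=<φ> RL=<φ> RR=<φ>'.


duty=9 offsets: FL=5 FR=11 RL=15 RR=12

duty β = stance ticks per leg = 9
FL: stance ticks = 9; W→S at t=11 → φ=5
FR: stance ticks = 9; W→S at t=5 → φ=11
RL: stance ticks = 9; W→S at t=1 → φ=15
RR: stance ticks = 9; W→S at t=4 → φ=12


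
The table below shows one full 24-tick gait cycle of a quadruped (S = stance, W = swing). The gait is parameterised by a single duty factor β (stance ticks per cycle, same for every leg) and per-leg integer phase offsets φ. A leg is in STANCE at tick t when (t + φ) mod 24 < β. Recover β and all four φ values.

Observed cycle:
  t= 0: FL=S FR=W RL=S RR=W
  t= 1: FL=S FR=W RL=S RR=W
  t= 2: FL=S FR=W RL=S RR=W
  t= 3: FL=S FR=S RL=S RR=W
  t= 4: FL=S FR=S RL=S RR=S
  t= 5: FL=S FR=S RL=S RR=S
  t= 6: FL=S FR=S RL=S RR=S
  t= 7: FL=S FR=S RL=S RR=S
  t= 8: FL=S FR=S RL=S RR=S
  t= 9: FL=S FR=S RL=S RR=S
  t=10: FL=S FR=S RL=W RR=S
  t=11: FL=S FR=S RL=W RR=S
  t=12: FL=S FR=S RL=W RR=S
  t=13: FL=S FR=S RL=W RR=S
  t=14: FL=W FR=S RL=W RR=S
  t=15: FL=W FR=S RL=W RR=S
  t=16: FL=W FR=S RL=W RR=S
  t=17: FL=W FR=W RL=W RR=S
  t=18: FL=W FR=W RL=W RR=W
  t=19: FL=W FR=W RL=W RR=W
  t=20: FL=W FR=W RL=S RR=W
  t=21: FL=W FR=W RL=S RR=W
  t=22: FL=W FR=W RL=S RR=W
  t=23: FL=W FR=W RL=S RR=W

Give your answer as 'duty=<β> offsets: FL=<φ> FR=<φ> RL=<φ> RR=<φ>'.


duty=14 offsets: FL=0 FR=21 RL=4 RR=20

duty β = stance ticks per leg = 14
FL: stance ticks = 14; W→S at t=0 → φ=0
FR: stance ticks = 14; W→S at t=3 → φ=21
RL: stance ticks = 14; W→S at t=20 → φ=4
RR: stance ticks = 14; W→S at t=4 → φ=20


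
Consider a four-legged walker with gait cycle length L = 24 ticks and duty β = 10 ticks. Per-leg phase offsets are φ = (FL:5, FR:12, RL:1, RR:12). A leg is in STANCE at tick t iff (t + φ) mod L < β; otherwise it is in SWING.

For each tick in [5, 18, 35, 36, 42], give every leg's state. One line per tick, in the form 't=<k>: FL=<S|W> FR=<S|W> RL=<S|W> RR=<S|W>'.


t=5: FL=W FR=W RL=S RR=W
t=18: FL=W FR=S RL=W RR=S
t=35: FL=W FR=W RL=W RR=W
t=36: FL=W FR=S RL=W RR=S
t=42: FL=W FR=S RL=W RR=S

t=5: phase=(10,17,6,17) vs β=10 → FL=W FR=W RL=S RR=W
t=18: phase=(23,6,19,6) vs β=10 → FL=W FR=S RL=W RR=S
t=35: phase=(16,23,12,23) vs β=10 → FL=W FR=W RL=W RR=W
t=36: phase=(17,0,13,0) vs β=10 → FL=W FR=S RL=W RR=S
t=42: phase=(23,6,19,6) vs β=10 → FL=W FR=S RL=W RR=S


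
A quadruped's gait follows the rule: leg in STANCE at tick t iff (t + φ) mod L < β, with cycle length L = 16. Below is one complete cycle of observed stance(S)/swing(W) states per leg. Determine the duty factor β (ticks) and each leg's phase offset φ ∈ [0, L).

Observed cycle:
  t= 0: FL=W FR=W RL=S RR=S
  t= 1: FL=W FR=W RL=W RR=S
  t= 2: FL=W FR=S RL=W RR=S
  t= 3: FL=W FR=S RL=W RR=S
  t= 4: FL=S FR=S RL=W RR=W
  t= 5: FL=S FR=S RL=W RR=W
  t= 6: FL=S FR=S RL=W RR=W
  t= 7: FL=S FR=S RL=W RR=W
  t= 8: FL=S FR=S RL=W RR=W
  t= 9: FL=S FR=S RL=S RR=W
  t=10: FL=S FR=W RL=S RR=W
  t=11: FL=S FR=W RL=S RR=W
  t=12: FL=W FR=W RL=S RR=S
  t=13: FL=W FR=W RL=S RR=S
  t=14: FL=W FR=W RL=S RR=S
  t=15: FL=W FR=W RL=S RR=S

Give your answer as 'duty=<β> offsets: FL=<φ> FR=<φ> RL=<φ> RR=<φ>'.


duty β = stance ticks per leg = 8
FL: stance ticks = 8; W→S at t=4 → φ=12
FR: stance ticks = 8; W→S at t=2 → φ=14
RL: stance ticks = 8; W→S at t=9 → φ=7
RR: stance ticks = 8; W→S at t=12 → φ=4

duty=8 offsets: FL=12 FR=14 RL=7 RR=4


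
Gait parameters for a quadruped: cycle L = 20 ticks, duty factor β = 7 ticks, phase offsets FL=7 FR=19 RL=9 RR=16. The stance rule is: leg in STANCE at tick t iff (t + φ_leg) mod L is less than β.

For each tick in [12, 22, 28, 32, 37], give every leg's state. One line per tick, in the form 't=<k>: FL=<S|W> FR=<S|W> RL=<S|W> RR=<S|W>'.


t=12: phase=(19,11,1,8) vs β=7 → FL=W FR=W RL=S RR=W
t=22: phase=(9,1,11,18) vs β=7 → FL=W FR=S RL=W RR=W
t=28: phase=(15,7,17,4) vs β=7 → FL=W FR=W RL=W RR=S
t=32: phase=(19,11,1,8) vs β=7 → FL=W FR=W RL=S RR=W
t=37: phase=(4,16,6,13) vs β=7 → FL=S FR=W RL=S RR=W

t=12: FL=W FR=W RL=S RR=W
t=22: FL=W FR=S RL=W RR=W
t=28: FL=W FR=W RL=W RR=S
t=32: FL=W FR=W RL=S RR=W
t=37: FL=S FR=W RL=S RR=W


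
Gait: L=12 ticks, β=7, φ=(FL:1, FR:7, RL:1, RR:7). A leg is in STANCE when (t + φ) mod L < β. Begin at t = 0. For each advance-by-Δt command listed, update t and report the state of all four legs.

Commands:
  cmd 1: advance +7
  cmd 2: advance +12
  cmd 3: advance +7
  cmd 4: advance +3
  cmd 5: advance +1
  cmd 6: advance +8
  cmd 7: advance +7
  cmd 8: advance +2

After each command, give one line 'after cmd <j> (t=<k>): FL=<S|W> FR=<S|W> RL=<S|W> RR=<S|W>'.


after cmd 1 (t=7): FL=W FR=S RL=W RR=S
after cmd 2 (t=19): FL=W FR=S RL=W RR=S
after cmd 3 (t=26): FL=S FR=W RL=S RR=W
after cmd 4 (t=29): FL=S FR=S RL=S RR=S
after cmd 5 (t=30): FL=W FR=S RL=W RR=S
after cmd 6 (t=38): FL=S FR=W RL=S RR=W
after cmd 7 (t=45): FL=W FR=S RL=W RR=S
after cmd 8 (t=47): FL=S FR=S RL=S RR=S

start t=0: FL=S FR=W RL=S RR=W
cmd 1: advance +7 → t=7, phase=(8,2,8,2) → FL=W FR=S RL=W RR=S
cmd 2: advance +12 → t=19, phase=(8,2,8,2) → FL=W FR=S RL=W RR=S
cmd 3: advance +7 → t=26, phase=(3,9,3,9) → FL=S FR=W RL=S RR=W
cmd 4: advance +3 → t=29, phase=(6,0,6,0) → FL=S FR=S RL=S RR=S
cmd 5: advance +1 → t=30, phase=(7,1,7,1) → FL=W FR=S RL=W RR=S
cmd 6: advance +8 → t=38, phase=(3,9,3,9) → FL=S FR=W RL=S RR=W
cmd 7: advance +7 → t=45, phase=(10,4,10,4) → FL=W FR=S RL=W RR=S
cmd 8: advance +2 → t=47, phase=(0,6,0,6) → FL=S FR=S RL=S RR=S


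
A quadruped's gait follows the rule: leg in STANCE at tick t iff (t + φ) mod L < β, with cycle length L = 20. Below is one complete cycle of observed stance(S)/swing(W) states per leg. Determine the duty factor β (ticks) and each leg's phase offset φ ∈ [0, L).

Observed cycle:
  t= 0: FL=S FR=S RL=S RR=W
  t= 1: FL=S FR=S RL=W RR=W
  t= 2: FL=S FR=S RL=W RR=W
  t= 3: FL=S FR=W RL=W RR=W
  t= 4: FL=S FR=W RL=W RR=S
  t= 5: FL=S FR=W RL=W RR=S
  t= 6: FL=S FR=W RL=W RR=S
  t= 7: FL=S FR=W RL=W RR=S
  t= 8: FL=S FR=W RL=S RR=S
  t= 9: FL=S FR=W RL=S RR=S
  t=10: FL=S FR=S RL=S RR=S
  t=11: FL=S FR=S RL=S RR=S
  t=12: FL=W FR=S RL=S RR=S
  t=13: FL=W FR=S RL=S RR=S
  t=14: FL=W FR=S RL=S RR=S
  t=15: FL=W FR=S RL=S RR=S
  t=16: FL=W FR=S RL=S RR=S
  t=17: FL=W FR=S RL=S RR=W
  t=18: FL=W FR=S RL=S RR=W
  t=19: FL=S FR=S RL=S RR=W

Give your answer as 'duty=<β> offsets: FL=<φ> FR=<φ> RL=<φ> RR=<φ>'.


duty β = stance ticks per leg = 13
FL: stance ticks = 13; W→S at t=19 → φ=1
FR: stance ticks = 13; W→S at t=10 → φ=10
RL: stance ticks = 13; W→S at t=8 → φ=12
RR: stance ticks = 13; W→S at t=4 → φ=16

duty=13 offsets: FL=1 FR=10 RL=12 RR=16


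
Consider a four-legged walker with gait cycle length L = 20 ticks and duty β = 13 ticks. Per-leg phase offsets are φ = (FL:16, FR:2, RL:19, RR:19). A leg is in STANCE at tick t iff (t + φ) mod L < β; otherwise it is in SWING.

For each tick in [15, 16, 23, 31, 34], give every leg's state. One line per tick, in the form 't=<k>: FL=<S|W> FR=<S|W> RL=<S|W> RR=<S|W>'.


t=15: FL=S FR=W RL=W RR=W
t=16: FL=S FR=W RL=W RR=W
t=23: FL=W FR=S RL=S RR=S
t=31: FL=S FR=W RL=S RR=S
t=34: FL=S FR=W RL=W RR=W

t=15: phase=(11,17,14,14) vs β=13 → FL=S FR=W RL=W RR=W
t=16: phase=(12,18,15,15) vs β=13 → FL=S FR=W RL=W RR=W
t=23: phase=(19,5,2,2) vs β=13 → FL=W FR=S RL=S RR=S
t=31: phase=(7,13,10,10) vs β=13 → FL=S FR=W RL=S RR=S
t=34: phase=(10,16,13,13) vs β=13 → FL=S FR=W RL=W RR=W


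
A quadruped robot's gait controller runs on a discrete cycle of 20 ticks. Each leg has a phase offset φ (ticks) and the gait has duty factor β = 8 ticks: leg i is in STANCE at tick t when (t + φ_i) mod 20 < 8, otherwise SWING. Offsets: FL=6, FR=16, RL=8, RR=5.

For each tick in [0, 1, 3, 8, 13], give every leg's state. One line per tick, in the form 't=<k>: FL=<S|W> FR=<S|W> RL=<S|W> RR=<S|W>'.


t=0: phase=(6,16,8,5) vs β=8 → FL=S FR=W RL=W RR=S
t=1: phase=(7,17,9,6) vs β=8 → FL=S FR=W RL=W RR=S
t=3: phase=(9,19,11,8) vs β=8 → FL=W FR=W RL=W RR=W
t=8: phase=(14,4,16,13) vs β=8 → FL=W FR=S RL=W RR=W
t=13: phase=(19,9,1,18) vs β=8 → FL=W FR=W RL=S RR=W

t=0: FL=S FR=W RL=W RR=S
t=1: FL=S FR=W RL=W RR=S
t=3: FL=W FR=W RL=W RR=W
t=8: FL=W FR=S RL=W RR=W
t=13: FL=W FR=W RL=S RR=W
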